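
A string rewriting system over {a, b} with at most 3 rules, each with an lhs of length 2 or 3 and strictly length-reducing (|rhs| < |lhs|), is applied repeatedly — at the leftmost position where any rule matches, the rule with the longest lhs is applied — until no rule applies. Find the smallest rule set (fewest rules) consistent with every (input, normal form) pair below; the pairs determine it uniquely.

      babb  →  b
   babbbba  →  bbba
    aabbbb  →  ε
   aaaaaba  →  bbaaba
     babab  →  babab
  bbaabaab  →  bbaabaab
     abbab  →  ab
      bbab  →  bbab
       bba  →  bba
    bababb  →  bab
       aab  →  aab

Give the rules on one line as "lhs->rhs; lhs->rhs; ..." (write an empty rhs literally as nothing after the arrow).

aaa->bb; abb->

  | babb => b
  | babbbba => bbba
  | aabbbb => abb => ε
  | aaaaaba => bbaaba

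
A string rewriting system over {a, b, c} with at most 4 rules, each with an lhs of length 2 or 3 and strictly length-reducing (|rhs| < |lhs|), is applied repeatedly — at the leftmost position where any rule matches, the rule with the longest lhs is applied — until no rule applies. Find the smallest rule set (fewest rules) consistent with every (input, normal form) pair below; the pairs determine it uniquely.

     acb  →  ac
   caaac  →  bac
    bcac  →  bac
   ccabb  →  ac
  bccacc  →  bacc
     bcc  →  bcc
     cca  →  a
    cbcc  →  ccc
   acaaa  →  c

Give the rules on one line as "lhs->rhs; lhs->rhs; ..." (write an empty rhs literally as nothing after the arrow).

aa->b; bb->c; ca->a; cb->c

  | acb => ac
  | caaac => aaac => bac
  | bcac => bac
  | ccabb => cabb => abb => ac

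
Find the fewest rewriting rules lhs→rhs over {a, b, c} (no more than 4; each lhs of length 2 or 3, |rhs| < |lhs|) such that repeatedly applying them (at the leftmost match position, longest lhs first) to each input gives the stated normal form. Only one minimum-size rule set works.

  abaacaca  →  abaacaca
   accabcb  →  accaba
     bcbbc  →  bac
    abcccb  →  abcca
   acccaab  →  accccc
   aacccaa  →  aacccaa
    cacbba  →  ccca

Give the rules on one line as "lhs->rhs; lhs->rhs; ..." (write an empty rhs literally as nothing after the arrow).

aab->cc; bab->ba; cb->a

  | abaacaca
  | accabcb => accaba
  | bcbbc => babc => bac
  | abcccb => abcca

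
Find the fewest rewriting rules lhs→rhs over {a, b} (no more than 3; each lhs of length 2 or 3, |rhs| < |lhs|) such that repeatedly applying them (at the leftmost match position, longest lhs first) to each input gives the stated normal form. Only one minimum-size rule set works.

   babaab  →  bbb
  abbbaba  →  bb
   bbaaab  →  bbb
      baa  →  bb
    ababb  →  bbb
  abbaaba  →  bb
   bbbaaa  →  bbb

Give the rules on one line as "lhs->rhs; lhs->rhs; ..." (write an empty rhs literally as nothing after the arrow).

  | babaab => baaab => bbab => bbb
  | abbbaba => abbaba => ababa => aaba => bba => bb
  | bbaaab => bbaab => bbab => bbb
  | baa => bb

aa->b; ab->a; bba->bb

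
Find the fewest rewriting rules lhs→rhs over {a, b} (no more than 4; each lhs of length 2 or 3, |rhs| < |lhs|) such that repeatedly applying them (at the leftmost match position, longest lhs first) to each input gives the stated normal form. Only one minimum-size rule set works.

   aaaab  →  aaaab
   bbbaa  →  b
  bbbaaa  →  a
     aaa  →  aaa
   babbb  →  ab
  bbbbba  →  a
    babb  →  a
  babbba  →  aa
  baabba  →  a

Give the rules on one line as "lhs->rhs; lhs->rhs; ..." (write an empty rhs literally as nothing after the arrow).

ba->a; baa->b; bb->

  | aaaab
  | bbbaa => baa => b
  | bbbaaa => baaa => ba => a
  | aaa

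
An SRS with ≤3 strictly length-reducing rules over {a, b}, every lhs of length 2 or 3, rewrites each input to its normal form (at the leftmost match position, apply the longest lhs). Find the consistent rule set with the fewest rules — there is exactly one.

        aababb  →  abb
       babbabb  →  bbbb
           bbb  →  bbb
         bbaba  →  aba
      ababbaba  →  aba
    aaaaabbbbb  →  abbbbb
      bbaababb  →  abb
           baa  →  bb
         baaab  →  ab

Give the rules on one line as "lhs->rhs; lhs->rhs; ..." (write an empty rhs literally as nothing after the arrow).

  | aababb => bbabb => abb
  | babbabb => baabb => bbbb
  | bbb
  | bbaba => aba

aa->b; bba->a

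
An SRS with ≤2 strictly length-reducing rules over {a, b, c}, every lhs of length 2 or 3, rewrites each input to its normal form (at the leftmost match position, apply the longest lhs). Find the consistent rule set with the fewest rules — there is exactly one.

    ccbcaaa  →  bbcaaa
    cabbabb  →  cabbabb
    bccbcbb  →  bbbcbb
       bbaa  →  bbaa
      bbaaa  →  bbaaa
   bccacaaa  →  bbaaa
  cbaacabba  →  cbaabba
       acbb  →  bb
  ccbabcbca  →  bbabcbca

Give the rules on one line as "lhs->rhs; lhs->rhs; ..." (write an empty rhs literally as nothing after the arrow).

  | ccbcaaa => bbcaaa
  | cabbabb
  | bccbcbb => bbbcbb
  | bbaa

ac->; cc->b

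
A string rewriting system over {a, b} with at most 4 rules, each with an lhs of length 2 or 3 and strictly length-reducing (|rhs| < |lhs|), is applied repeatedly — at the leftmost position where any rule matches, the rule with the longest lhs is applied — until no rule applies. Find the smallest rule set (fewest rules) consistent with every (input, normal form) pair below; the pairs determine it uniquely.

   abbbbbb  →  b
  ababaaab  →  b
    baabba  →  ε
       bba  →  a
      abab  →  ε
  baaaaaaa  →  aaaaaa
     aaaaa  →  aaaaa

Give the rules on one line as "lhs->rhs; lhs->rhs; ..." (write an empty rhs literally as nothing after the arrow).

aab->bb; ab->; ba->; bb->

  | abbbbbb => bbbbb => bbb => b
  | ababaaab => abaaab => aaab => abb => b
  | baabba => abba => ba => ε
  | bba => a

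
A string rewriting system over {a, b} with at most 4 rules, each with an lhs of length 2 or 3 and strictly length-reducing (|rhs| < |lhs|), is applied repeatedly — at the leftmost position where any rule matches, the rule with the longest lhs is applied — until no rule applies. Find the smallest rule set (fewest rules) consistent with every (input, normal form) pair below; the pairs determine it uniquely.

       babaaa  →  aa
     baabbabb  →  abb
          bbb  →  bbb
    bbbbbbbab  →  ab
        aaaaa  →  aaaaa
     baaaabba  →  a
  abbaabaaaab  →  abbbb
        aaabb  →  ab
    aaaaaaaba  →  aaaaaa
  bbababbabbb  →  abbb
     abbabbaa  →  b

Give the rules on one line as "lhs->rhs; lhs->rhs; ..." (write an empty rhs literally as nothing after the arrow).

  | babaaa => abaaa => aba => aa
  | baabbabb => bbbabb => bbabb => babb => abb
  | bbb
  | bbbbbbbab => bbbbbbab => bbbbbab => bbbbab => bbbab => bbab => bab => ab

aab->; ba->a; baa->b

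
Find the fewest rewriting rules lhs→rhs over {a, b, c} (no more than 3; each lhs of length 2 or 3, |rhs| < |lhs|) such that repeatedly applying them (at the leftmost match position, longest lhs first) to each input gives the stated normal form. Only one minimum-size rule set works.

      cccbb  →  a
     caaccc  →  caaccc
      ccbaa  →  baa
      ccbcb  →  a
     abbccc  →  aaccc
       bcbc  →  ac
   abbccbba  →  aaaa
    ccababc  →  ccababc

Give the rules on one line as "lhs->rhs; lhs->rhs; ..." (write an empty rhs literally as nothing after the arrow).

  | cccbb => ccbb => cbb => bb => a
  | caaccc
  | ccbaa => cbaa => baa
  | ccbcb => cbcb => bcb => bb => a

bb->a; cb->b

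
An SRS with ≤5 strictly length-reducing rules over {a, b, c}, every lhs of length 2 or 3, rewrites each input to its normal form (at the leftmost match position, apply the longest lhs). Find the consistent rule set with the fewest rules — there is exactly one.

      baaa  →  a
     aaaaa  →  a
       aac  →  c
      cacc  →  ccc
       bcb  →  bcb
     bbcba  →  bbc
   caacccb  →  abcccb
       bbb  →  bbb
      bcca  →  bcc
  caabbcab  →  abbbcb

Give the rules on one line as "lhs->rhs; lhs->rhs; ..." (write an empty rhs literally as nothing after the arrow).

  | baaa => aaa => a
  | aaaaa => aaa => a
  | aac => c
  | cacc => ccc

aa->; ba->a; ca->c; caa->ab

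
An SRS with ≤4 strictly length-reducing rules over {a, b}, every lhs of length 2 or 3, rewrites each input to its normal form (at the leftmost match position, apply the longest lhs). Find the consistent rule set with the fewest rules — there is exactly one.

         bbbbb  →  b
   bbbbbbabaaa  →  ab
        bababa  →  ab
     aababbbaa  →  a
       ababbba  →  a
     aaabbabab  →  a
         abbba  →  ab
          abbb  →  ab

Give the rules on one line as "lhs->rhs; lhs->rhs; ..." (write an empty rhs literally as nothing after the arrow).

aa->a; ba->b; bb->

  | bbbbb => bbb => b
  | bbbbbbabaaa => bbbbabaaa => bbabaaa => abaaa => abaa => aba => ab
  | bababa => bbaba => aba => ab
  | aababbbaa => ababbbaa => abbbbaa => abbaa => aaa => aa => a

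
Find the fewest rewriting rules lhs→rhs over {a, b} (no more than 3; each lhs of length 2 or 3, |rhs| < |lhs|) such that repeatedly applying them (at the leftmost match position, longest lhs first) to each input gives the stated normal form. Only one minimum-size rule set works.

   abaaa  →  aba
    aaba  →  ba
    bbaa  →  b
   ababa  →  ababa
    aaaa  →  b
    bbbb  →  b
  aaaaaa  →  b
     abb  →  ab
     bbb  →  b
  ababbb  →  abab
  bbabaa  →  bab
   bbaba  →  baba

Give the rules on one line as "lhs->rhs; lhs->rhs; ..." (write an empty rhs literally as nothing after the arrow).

aa->b; bb->b

  | abaaa => abba => aba
  | aaba => bba => ba
  | bbaa => baa => bb => b
  | ababa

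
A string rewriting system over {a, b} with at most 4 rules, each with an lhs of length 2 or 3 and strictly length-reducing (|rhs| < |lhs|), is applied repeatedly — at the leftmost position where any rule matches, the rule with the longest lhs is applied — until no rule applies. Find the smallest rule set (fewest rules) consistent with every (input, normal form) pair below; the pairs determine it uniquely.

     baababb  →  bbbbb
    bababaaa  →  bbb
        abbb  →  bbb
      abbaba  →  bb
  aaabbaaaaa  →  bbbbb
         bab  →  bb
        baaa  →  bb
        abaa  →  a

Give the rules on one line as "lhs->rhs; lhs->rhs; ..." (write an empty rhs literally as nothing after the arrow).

  | baababb => bbbabb => bbbbb
  | bababaaa => bbaaa => bbb
  | abbb => bbb
  | abbaba => bbaba => bb

aa->b; aaa->b; ab->b; aba->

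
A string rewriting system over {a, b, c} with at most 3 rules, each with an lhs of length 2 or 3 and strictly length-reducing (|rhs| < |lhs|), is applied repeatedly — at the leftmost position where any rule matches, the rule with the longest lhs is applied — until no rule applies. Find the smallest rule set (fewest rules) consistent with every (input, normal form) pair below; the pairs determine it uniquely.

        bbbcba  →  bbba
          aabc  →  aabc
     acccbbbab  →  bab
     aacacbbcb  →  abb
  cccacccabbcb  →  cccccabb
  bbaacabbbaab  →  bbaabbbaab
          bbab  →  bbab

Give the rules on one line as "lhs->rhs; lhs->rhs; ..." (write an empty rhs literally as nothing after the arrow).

  | bbbcba => bbba
  | aabc
  | acccbbbab => ccbbbab => cbbab => bab
  | aacacbbcb => aacbbcb => abbcb => abb

ac->; cb->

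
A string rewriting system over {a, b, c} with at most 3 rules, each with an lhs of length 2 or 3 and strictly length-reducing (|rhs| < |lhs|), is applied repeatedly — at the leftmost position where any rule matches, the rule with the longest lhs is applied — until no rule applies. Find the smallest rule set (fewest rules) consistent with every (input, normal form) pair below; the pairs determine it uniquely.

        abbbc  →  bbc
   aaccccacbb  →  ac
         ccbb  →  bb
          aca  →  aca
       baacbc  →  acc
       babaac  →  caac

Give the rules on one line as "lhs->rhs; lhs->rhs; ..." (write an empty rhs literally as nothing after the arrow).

  | abbbc => cbbc => bbc
  | aaccccacbb => aaccccabb => aacccccb => aaccccb => aacccb => aaccb => aacb => aab => ac
  | ccbb => cbb => bb
  | aca

ab->c; ba->a; cb->b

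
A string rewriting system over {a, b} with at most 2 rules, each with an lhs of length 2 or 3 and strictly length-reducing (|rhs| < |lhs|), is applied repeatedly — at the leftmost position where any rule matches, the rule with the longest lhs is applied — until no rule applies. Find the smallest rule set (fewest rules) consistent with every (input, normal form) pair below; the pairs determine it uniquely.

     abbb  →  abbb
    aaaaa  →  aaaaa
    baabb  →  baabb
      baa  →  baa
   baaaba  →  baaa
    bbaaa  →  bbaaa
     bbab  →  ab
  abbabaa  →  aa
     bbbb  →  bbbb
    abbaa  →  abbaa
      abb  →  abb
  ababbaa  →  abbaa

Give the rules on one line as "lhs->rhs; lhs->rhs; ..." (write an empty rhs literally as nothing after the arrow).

  | abbb
  | aaaaa
  | baabb
  | baa

aba->a; bab->ab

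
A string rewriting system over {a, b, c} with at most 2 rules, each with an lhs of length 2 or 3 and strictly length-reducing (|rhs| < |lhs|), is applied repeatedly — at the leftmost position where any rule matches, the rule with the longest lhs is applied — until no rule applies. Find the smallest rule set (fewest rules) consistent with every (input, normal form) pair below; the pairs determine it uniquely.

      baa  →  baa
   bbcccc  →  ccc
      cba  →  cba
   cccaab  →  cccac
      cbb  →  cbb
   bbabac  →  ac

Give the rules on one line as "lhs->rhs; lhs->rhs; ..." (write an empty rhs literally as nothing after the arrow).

ab->c; bbc->

  | baa
  | bbcccc => ccc
  | cba
  | cccaab => cccac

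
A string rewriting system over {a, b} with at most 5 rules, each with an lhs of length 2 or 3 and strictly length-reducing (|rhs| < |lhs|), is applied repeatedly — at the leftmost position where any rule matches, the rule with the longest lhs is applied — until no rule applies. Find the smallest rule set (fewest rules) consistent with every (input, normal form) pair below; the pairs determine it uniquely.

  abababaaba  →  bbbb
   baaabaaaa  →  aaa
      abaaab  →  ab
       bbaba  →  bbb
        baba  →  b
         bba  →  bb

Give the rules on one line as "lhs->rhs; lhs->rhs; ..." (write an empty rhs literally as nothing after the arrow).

  | abababaaba => bbabaaba => bbbaaba => bbbaba => bbbba => bbbb
  | baaabaaaa => aaabaaaa => aabaaaa => abaaaa => baaa => aaa
  | abaaab => baab => aab => ab
  | bbaba => bbba => bbb

aab->ab; aba->b; ba->a; bba->bb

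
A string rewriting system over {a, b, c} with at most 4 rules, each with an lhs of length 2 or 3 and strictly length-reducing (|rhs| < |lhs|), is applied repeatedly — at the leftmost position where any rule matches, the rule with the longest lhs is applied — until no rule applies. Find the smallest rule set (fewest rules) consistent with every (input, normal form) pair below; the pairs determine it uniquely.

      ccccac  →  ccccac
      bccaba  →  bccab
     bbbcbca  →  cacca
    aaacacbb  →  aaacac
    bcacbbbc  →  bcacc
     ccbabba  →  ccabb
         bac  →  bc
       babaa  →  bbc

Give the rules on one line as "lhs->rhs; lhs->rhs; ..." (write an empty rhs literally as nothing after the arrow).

  | ccccac
  | bccaba => bccab
  | bbbcbca => cacbca => cacca
  | aaacacbb => aaacacb => aaacac

ba->b; baa->bc; bbb->ca; cb->c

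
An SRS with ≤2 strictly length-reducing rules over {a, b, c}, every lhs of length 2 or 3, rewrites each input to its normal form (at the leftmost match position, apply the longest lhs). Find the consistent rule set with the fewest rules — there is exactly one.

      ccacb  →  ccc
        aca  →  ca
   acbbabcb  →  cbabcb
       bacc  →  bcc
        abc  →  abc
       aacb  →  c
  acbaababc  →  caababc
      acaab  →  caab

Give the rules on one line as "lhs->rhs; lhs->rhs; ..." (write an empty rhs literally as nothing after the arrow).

ac->c; acb->c

  | ccacb => ccc
  | aca => ca
  | acbbabcb => cbabcb
  | bacc => bcc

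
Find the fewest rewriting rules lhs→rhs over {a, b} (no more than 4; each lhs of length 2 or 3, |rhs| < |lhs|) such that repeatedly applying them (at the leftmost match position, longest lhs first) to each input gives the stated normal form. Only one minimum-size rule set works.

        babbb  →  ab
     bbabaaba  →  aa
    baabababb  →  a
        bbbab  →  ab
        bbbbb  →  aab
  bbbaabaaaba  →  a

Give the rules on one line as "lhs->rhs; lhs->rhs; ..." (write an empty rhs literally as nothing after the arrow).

  | babbb => bbb => ab
  | bbabaaba => aabaaba => aababa => aaba => aa
  | baabababb => babababb => bababb => babb => bb => a
  | bbbab => abab => ab

ba->; baa->ba; bb->a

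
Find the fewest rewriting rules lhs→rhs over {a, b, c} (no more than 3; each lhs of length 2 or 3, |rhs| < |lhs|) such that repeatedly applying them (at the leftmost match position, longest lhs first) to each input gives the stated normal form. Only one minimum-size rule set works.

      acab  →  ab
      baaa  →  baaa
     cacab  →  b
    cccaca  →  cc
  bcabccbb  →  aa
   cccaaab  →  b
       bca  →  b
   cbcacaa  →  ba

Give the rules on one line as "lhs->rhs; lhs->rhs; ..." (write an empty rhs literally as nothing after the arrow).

  | acab => ab
  | baaa
  | cacab => cab => b
  | cccaca => ccca => cc

bb->a; ca->; cb->b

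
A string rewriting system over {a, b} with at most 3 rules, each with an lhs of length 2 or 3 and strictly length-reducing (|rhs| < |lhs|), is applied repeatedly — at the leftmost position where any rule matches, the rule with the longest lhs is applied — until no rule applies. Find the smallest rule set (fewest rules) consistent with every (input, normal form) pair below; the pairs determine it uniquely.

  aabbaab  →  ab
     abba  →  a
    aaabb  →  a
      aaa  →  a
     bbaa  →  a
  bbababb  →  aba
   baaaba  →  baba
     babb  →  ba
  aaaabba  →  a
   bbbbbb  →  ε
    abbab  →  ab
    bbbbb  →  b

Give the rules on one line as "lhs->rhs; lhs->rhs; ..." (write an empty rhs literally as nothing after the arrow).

  | aabbaab => abbaab => aaab => aab => ab
  | abba => aa => a
  | aaabb => aabb => abb => a
  | aaa => aa => a

aa->a; bb->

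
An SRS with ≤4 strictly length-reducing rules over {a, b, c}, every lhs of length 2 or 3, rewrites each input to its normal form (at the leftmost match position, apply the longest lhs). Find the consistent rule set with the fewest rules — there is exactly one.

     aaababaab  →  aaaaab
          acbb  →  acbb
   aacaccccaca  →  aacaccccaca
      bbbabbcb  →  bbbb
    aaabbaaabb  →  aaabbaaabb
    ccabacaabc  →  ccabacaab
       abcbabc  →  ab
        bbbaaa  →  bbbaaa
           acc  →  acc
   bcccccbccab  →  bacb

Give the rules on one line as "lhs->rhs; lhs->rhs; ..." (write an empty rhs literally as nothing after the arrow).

bab->; bc->b; bca->ac

  | aaababaab => aaaaab
  | acbb
  | aacaccccaca
  | bbbabbcb => bbbcb => bbbb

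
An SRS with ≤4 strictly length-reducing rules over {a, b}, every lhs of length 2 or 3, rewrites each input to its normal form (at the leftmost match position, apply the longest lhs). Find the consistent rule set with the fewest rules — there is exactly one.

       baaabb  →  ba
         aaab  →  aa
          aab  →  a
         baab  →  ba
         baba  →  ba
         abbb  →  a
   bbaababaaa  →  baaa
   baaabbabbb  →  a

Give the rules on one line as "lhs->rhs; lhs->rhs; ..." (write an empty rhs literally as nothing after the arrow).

  | baaabb => baab => ba
  | aaab => aa
  | aab => a
  | baab => ba

ab->; bb->a; bba->b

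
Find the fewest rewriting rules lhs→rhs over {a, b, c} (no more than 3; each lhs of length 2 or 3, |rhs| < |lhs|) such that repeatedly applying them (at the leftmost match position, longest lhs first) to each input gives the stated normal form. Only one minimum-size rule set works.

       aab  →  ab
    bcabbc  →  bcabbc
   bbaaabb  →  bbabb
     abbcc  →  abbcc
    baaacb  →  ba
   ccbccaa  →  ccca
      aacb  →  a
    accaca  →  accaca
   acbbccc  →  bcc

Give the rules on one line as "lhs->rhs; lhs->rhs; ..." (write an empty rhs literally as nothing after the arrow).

  | aab => ab
  | bcabbc
  | bbaaabb => bbaabb => bbabb
  | abbcc

aa->a; abc->b; cb->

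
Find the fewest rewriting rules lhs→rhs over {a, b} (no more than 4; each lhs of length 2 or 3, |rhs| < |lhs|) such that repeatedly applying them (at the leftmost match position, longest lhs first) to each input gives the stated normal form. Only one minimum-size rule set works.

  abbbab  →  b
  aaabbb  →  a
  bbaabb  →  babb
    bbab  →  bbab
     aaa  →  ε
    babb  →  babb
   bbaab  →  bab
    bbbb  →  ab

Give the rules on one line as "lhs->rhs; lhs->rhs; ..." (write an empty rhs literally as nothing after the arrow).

aaa->; baa->a; bbb->a

  | abbbab => aaab => b
  | aaabbb => bbb => a
  | bbaabb => babb
  | bbab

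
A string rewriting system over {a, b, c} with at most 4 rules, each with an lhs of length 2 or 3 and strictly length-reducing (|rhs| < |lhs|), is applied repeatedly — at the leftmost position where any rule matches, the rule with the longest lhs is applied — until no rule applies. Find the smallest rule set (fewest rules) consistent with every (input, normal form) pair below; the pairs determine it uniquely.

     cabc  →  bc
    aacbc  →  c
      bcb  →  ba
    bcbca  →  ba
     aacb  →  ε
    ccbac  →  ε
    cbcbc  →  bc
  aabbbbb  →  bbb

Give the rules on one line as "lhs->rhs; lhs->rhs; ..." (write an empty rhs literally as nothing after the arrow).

ab->; ac->; ca->; cb->a

  | cabc => bc
  | aacbc => abc => c
  | bcb => ba
  | bcbca => baca => ba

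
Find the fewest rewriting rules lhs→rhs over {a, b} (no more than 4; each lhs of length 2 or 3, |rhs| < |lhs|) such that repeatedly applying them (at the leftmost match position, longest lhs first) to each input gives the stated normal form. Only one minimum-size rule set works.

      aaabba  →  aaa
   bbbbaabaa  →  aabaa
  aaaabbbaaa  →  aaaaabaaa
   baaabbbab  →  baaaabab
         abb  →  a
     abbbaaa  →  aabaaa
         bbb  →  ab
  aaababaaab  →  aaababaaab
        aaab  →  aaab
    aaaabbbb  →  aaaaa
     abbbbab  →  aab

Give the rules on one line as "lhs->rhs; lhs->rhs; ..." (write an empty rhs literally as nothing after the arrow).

bb->; bba->; bbb->ab

  | aaabba => aaa
  | bbbbaabaa => abbaabaa => aabaa
  | aaaabbbaaa => aaaaabaaa
  | baaabbbab => baaaabab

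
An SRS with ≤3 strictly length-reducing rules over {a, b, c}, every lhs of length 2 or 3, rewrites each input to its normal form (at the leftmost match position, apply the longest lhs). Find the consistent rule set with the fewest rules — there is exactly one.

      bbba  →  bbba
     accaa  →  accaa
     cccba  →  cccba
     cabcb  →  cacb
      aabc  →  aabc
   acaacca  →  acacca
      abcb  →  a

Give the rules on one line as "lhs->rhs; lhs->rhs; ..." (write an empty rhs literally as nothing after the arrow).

aac->ac; bcb->; cab->ca

  | bbba
  | accaa
  | cccba
  | cabcb => cacb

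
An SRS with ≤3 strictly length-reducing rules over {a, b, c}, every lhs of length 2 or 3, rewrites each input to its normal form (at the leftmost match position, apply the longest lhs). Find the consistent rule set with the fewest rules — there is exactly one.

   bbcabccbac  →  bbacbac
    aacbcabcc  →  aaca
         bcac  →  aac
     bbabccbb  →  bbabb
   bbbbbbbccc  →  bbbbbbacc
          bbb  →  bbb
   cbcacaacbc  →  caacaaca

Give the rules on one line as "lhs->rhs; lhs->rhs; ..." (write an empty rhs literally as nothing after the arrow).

aaa->b; baa->bb; bc->a

  | bbcabccbac => baabccbac => bbbccbac => bbacbac
  | aacbcabcc => aacaabcc => aacaaac => aacbc => aaca
  | bcac => aac
  | bbabccbb => bbaacbb => bbbcbb => bbabb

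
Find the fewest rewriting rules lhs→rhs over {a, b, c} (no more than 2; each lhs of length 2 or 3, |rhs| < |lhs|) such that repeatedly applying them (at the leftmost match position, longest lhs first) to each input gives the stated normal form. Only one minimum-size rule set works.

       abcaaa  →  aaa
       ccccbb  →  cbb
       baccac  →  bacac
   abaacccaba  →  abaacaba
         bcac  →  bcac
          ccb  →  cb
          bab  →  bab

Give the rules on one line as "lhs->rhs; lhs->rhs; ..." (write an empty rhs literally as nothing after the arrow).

  | abcaaa => aaa
  | ccccbb => cccbb => ccbb => cbb
  | baccac => bacac
  | abaacccaba => abaaccaba => abaacaba

abc->; cc->c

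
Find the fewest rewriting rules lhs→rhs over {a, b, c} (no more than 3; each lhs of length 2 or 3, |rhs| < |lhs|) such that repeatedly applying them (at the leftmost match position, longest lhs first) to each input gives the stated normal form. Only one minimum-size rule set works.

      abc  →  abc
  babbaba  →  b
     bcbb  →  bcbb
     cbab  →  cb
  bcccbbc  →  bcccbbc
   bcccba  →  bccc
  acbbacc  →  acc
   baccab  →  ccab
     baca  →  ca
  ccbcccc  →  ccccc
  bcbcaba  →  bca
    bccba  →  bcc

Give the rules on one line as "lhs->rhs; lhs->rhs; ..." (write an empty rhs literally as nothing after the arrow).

ba->; cbc->c

  | abc
  | babbaba => bbaba => bba => b
  | bcbb
  | cbab => cb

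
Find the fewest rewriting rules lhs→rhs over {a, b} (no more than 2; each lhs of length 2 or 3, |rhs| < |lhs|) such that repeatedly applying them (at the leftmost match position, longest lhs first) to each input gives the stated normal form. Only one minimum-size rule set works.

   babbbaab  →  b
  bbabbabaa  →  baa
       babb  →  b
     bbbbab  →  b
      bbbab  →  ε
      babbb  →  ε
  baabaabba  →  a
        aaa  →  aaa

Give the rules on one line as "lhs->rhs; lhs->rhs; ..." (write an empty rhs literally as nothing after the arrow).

ab->b; bb->

  | babbbaab => bbbbaab => bbaab => aab => ab => b
  | bbabbabaa => abbabaa => bbabaa => abaa => baa
  | babb => bbb => b
  | bbbbab => bbab => ab => b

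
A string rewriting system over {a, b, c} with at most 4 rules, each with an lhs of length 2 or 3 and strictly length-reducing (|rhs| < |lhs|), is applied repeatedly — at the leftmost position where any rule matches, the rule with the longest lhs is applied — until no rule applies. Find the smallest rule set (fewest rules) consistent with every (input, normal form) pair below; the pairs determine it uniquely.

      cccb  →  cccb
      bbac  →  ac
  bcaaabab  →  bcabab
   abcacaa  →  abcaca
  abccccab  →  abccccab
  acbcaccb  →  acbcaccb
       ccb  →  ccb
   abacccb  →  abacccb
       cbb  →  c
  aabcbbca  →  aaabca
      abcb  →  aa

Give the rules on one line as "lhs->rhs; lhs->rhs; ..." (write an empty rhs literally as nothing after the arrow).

  | cccb
  | bbac => ac
  | bcaaabab => bcaabab => bcabab
  | abcacaa => abcaca

bb->; bcb->a; caa->ca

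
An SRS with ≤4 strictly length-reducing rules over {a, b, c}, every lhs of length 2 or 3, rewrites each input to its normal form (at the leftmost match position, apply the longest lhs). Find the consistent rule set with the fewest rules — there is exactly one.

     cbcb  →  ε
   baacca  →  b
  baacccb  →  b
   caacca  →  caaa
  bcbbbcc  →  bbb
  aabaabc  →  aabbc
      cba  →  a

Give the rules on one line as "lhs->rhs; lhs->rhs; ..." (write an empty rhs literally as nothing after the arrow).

ba->b; cb->; cc->

  | cbcb => cb => ε
  | baacca => bacca => bcca => ba => b
  | baacccb => bacccb => bcccb => bcb => b
  | caacca => caaa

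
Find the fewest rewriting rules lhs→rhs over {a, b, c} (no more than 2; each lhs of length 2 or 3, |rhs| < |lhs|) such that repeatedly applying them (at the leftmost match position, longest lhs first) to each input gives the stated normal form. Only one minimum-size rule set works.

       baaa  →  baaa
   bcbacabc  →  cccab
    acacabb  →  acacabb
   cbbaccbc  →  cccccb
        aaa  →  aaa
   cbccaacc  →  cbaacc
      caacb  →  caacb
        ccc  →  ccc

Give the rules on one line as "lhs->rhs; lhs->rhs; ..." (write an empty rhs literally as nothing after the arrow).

  | baaa
  | bcbacabc => bbacabc => cccabc => cccab
  | acacabb
  | cbbaccbc => cccccbc => cccccb

bba->cc; bc->b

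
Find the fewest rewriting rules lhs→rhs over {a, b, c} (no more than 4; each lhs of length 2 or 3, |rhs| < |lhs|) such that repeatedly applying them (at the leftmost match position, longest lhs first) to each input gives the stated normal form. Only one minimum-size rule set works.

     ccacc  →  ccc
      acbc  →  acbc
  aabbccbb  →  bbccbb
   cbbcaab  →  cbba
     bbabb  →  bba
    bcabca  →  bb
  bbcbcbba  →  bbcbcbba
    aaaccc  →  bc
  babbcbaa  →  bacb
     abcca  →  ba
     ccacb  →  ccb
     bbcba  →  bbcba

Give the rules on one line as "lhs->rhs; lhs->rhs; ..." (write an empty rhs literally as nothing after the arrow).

aa->; ab->a; acc->b; ca->

  | ccacc => ccc
  | acbc
  | aabbccbb => bbccbb
  | cbbcaab => cbbab => cbba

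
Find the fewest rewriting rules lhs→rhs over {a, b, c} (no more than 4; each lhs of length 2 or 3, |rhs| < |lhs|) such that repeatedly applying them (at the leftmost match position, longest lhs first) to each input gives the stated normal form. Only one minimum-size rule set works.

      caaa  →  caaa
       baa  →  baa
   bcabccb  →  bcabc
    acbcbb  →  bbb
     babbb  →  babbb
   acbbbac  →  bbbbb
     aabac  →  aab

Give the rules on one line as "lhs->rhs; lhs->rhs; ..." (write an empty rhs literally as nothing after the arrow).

aba->aa; ac->b; cb->

  | caaa
  | baa
  | bcabccb => bcabc
  | acbcbb => bbcbb => bbb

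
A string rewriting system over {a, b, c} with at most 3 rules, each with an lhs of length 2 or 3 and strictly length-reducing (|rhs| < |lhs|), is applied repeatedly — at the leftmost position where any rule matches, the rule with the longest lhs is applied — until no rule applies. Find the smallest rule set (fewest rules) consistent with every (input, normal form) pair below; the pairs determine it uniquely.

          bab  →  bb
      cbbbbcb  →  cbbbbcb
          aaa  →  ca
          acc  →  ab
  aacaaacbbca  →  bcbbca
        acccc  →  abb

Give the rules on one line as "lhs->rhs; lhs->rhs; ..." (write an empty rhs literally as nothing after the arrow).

aa->c; ba->b; cc->b

  | bab => bb
  | cbbbbcb
  | aaa => ca
  | acc => ab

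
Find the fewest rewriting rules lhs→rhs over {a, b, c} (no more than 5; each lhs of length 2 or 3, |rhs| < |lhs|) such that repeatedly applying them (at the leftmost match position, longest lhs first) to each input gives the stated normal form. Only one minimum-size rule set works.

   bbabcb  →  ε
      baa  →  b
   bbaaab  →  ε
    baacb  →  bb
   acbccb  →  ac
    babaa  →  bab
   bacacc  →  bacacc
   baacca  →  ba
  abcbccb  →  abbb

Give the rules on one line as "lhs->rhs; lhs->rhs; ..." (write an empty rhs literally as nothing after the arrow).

  | bbabcb => cbcb => cb => ε
  | baa => b
  | bbaaab => caab => cb => ε
  | baacb => bcb => bb

aa->; bba->c; bc->b; cb->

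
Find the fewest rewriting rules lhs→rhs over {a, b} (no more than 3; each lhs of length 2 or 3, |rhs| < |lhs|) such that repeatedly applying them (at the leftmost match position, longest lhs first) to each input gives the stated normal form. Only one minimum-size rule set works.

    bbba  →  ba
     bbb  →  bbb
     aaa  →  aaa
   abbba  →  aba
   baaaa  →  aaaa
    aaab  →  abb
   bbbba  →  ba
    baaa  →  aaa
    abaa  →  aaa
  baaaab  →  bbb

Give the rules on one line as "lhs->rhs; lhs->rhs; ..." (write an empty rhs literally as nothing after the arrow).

aab->bb; baa->aa; bba->ba

  | bbba => bba => ba
  | bbb
  | aaa
  | abbba => abba => aba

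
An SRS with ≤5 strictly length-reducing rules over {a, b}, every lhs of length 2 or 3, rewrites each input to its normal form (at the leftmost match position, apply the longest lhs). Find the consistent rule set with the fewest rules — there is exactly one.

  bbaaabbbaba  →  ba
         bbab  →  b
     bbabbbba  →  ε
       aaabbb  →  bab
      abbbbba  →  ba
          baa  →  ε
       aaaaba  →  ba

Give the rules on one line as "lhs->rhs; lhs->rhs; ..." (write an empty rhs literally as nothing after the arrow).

aa->b; aba->ba; bb->; bba->

  | bbaaabbbaba => aabbbaba => bbbbaba => bbaba => ba
  | bbab => b
  | bbabbbba => bbbba => bba => ε
  | aaabbb => babbb => bab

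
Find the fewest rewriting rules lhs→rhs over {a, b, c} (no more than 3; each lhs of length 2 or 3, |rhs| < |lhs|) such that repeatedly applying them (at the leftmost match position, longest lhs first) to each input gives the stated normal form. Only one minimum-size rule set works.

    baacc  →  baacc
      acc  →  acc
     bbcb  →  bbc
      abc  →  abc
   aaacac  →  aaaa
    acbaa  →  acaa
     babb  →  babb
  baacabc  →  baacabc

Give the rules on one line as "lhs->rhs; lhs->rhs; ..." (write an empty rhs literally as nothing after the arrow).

cac->a; cb->c

  | baacc
  | acc
  | bbcb => bbc
  | abc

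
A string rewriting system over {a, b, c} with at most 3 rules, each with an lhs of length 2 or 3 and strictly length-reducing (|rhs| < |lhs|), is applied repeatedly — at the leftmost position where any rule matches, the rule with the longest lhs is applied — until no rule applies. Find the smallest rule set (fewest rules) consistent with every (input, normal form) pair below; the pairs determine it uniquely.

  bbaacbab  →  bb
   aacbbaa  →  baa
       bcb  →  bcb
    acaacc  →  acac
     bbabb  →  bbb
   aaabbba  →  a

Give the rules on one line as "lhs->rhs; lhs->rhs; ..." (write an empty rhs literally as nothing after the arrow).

aac->a; ab->

  | bbaacbab => bbabab => bbab => bb
  | aacbbaa => abbaa => baa
  | bcb
  | acaacc => acac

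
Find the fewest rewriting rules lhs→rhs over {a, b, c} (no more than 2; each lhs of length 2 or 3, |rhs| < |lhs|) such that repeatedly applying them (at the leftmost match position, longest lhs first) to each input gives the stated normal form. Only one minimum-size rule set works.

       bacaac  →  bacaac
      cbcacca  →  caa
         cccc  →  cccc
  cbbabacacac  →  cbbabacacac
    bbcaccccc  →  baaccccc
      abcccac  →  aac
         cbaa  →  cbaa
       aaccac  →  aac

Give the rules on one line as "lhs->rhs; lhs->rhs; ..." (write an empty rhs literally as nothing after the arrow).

bc->a; cca->

  | bacaac
  | cbcacca => caacca => caa
  | cccc
  | cbbabacacac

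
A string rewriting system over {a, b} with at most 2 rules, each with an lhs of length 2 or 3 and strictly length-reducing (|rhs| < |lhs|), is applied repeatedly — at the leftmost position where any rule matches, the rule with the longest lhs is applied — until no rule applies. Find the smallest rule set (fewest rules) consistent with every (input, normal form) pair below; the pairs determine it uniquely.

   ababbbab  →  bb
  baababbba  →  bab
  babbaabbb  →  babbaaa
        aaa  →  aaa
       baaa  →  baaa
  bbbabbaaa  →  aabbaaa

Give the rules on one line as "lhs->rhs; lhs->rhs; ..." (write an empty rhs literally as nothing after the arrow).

aba->b; bbb->a

  | ababbbab => bbbbab => abab => bb
  | baababbba => babbbba => baaba => bab
  | babbaabbb => babbaaa
  | aaa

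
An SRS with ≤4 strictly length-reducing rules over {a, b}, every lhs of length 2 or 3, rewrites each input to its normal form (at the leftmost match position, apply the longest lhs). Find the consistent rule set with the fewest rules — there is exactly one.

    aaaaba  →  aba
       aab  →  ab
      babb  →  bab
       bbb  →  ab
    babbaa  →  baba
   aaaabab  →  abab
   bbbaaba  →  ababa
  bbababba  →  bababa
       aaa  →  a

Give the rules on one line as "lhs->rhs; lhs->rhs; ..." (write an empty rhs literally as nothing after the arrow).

  | aaaaba => aaaba => aaba => aba
  | aab => ab
  | babb => bab
  | bbb => ab

aa->a; bb->b; bbb->ab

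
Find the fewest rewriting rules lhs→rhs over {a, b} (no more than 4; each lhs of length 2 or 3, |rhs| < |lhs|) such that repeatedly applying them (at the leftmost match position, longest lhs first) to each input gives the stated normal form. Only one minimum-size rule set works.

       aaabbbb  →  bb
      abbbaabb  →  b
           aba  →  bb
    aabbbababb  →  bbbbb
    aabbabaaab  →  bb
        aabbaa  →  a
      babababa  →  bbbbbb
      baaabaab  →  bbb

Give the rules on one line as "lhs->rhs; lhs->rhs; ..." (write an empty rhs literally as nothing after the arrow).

aa->a; ab->; aba->bb; abb->

  | aaabbbb => aabbbb => abbbb => bb
  | abbbaabb => baabb => babb => b
  | aba => bb
  | aabbbababb => abbbababb => bababb => bbbbb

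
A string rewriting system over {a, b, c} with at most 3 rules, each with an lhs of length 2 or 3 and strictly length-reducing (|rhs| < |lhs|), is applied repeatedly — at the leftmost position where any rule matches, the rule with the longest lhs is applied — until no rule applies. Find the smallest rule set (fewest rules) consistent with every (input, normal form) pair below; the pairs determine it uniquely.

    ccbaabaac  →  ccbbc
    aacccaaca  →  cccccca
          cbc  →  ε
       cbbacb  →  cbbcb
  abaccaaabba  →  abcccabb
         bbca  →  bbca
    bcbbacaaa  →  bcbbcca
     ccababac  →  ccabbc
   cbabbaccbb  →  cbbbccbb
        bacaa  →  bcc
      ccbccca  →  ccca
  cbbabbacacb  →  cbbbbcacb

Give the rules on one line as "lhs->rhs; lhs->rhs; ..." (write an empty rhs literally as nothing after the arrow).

  | ccbaabaac => ccbabaac => ccbbaac => ccbbac => ccbbc
  | aacccaaca => ccccaaca => cccccca
  | cbc => ε
  | cbbacb => cbbcb

aa->c; ba->b; cbc->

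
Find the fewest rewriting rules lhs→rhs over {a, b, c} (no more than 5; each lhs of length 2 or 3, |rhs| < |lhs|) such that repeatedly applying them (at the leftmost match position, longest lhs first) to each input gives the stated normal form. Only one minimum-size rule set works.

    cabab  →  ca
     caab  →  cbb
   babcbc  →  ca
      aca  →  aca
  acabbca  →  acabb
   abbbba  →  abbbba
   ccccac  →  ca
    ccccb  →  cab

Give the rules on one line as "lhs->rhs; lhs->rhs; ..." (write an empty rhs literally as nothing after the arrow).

  | cabab => ca
  | caab => cbb
  | babcbc => cbc => ca
  | aca

aa->b; bab->; bc->a; ccc->cb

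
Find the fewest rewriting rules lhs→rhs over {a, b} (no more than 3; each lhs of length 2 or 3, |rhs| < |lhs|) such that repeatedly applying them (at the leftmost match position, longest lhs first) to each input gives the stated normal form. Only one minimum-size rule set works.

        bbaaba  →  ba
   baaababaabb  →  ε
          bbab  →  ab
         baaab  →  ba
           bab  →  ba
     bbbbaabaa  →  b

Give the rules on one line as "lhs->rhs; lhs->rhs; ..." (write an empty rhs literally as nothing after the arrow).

  | bbaaba => aaba => ba
  | baaababaabb => bababaabb => baabaabb => bbaabb => aabb => bb => ε
  | bbab => ab
  | baaab => bab => ba

aa->; bab->ba; bb->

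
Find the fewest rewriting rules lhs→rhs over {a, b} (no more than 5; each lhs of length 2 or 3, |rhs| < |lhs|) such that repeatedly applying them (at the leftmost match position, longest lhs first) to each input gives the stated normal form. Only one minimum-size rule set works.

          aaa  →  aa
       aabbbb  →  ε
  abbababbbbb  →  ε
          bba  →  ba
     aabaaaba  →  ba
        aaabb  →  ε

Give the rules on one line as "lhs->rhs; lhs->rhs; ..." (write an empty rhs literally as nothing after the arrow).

aaa->aa; ab->b; bb->; bba->ba

  | aaa => aa
  | aabbbb => abbbb => bbbb => bb => ε
  | abbababbbbb => bbababbbbb => bababbbbb => bbabbbbb => babbbbb => bbbbbb => bbbb => bb => ε
  | bba => ba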